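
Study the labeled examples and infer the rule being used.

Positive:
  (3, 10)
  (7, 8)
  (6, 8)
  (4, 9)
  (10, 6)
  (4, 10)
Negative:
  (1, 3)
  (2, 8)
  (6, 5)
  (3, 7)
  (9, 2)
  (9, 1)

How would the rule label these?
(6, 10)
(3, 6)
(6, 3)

'Positive' ⟺ sum ≥ 13.
(6, 10): 6+10 = 16, matches → Positive. (3, 6): 3+6 = 9, doesn't qualify → Negative. (6, 3): 6+3 = 9, doesn't qualify → Negative.

Positive, Negative, Negative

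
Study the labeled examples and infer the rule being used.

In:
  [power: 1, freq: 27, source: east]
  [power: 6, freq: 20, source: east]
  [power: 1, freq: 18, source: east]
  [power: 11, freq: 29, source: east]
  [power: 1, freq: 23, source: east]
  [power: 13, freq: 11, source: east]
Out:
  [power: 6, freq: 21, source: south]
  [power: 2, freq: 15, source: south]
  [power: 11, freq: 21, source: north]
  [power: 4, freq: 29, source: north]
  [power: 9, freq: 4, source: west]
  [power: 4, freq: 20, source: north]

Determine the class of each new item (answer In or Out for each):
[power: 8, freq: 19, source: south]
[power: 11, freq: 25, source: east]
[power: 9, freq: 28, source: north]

Out, In, Out

The simplest hypothesis consistent with all the labels is: source is east.
Out: [power: 8, freq: 19, source: south], since source is south. In: [power: 11, freq: 25, source: east], since source is east. Out: [power: 9, freq: 28, source: north], since source is north.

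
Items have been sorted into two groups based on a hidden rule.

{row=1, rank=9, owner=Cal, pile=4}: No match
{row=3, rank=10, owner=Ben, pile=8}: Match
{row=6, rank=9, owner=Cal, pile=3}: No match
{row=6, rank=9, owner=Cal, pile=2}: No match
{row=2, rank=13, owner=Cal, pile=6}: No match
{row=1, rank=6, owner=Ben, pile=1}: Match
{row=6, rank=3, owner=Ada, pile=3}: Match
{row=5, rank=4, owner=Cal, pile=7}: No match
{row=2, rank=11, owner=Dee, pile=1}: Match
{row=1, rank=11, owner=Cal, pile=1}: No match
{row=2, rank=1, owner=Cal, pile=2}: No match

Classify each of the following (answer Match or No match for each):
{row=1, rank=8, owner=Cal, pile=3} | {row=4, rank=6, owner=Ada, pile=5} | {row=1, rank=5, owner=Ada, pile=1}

The common property of the 'Match' items is: owner is not Cal. No 'No match' item has it.
{row=1, rank=8, owner=Cal, pile=3} → owner is Cal → No match. {row=4, rank=6, owner=Ada, pile=5} → owner is Ada → Match. {row=1, rank=5, owner=Ada, pile=1} → owner is Ada → Match.

No match, Match, Match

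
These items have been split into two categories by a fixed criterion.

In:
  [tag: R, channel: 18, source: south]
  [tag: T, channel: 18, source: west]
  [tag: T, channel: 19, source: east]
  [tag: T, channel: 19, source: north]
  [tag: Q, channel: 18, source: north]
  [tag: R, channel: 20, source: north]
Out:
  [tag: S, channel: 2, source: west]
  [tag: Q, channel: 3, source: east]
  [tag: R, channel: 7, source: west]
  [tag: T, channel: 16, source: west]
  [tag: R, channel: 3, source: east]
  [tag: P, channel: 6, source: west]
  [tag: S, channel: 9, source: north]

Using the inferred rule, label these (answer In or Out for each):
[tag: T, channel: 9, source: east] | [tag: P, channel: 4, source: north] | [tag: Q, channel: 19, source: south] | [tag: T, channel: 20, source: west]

Out, Out, In, In

The classifier is using: channel ≥ 18.
[tag: T, channel: 9, source: east] — channel = 9, hence Out. [tag: P, channel: 4, source: north] — channel = 4, hence Out. [tag: Q, channel: 19, source: south] — channel = 19, hence In. [tag: T, channel: 20, source: west] — channel = 20, hence In.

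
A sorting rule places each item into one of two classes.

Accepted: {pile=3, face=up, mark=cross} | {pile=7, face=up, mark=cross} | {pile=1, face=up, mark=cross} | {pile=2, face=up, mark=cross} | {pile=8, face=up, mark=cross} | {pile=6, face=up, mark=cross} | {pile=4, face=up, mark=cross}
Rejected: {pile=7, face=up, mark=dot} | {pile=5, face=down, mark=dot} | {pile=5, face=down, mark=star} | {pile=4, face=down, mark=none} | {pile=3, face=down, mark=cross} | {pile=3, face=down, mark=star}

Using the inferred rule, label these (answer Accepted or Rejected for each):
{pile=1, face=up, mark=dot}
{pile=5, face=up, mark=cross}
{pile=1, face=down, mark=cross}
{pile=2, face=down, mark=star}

Rejected, Accepted, Rejected, Rejected

One predicate separates the groups cleanly: face is up AND mark is cross.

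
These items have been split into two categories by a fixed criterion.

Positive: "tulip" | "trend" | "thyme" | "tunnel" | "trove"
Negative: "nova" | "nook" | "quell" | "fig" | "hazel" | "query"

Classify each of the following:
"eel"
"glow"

Negative, Negative

The simplest hypothesis consistent with all the labels is: contains 't'.
"eel" → no 't' → Negative.
"glow" → no 't' → Negative.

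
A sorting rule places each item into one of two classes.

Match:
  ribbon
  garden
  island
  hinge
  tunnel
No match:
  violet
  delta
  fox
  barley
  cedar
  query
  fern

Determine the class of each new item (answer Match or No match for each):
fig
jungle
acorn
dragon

The common property of the 'Match' items is: length ≥ 5 AND contains 'n'. No 'No match' item has it.
fig: length 3, no 'n', doesn't qualify → No match. jungle: length 6, has 'n', fits → Match. acorn: length 5, has 'n', fits → Match. dragon: length 6, has 'n', fits → Match.

No match, Match, Match, Match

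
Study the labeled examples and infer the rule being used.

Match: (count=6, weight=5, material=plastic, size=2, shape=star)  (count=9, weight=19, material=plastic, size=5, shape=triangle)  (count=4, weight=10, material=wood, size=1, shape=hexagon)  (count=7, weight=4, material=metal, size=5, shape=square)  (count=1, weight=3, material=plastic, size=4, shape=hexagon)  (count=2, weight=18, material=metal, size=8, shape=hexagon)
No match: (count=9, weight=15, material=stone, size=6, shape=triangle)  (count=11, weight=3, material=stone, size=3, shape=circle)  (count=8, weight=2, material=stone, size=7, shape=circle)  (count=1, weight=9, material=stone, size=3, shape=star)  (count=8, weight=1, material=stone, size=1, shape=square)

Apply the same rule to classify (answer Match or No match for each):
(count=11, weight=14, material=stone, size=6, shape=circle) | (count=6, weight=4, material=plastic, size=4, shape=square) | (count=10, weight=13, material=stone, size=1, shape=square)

No match, Match, No match

Rule: material is not stone. This holds for each 'Match' example and fails for each 'No match' one.
(count=11, weight=14, material=stone, size=6, shape=circle) — material is stone, hence No match.
(count=6, weight=4, material=plastic, size=4, shape=square) — material is plastic, hence Match.
(count=10, weight=13, material=stone, size=1, shape=square) — material is stone, hence No match.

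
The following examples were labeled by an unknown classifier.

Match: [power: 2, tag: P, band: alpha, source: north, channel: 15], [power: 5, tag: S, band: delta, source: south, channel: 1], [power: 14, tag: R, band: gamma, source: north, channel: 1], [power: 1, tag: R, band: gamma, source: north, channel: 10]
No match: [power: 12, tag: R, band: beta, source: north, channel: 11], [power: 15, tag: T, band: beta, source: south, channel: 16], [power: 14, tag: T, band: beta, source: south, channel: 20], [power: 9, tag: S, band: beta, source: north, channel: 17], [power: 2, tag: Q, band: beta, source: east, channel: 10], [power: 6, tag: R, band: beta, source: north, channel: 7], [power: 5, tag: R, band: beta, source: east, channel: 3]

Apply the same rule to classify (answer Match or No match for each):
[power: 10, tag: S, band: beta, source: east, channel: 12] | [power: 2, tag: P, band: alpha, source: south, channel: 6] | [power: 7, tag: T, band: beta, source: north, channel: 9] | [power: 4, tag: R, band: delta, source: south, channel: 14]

No match, Match, No match, Match

The common property of the 'Match' items is: band is not beta. No 'No match' item has it.
[power: 10, tag: S, band: beta, source: east, channel: 12]: band is beta — fails this test, so No match. [power: 2, tag: P, band: alpha, source: south, channel: 6]: band is alpha — qualifies, so Match. [power: 7, tag: T, band: beta, source: north, channel: 9]: band is beta — fails this test, so No match. [power: 4, tag: R, band: delta, source: south, channel: 14]: band is delta — qualifies, so Match.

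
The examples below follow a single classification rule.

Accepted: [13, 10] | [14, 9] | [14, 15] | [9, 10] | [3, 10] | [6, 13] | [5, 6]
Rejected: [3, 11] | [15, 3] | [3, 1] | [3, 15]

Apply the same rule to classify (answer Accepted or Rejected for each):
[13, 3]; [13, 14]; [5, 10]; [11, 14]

Rejected, Accepted, Accepted, Accepted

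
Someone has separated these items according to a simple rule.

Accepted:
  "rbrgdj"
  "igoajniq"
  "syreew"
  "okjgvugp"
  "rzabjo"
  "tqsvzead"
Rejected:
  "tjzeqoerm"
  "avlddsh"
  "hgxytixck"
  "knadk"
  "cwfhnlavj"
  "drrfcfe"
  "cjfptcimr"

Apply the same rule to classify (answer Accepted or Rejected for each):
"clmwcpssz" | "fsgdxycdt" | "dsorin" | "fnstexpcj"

The distinguishing property — even length — holds for all the 'Accepted' cases and none of the 'Rejected' cases.
"clmwcpssz" → length 9 → Rejected. "fsgdxycdt" → length 9 → Rejected. "dsorin" → length 6 → Accepted. "fnstexpcj" → length 9 → Rejected.

Rejected, Rejected, Accepted, Rejected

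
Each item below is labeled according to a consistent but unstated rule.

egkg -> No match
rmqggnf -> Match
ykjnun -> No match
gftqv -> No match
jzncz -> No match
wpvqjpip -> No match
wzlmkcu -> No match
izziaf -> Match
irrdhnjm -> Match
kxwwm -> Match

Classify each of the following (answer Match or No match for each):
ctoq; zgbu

No match, No match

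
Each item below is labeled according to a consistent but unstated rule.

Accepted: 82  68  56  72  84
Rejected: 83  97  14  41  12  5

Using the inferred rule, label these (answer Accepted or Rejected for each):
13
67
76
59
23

'Accepted' ⟺ even AND at least 41.
13 — 13 is odd, 13 < 41, hence Rejected.
67 — 67 is odd, 67 ≥ 41, hence Rejected.
76 — 76 is even, 76 ≥ 41, hence Accepted.
59 — 59 is odd, 59 ≥ 41, hence Rejected.
23 — 23 is odd, 23 < 41, hence Rejected.

Rejected, Rejected, Accepted, Rejected, Rejected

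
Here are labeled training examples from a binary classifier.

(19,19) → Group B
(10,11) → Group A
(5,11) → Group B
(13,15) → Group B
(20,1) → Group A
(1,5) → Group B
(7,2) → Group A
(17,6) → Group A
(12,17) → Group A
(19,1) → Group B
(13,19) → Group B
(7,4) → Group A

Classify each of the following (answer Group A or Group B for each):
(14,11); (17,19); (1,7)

All 'Group A' examples share one property — sum is odd — and every 'Group B' example lacks it.

Group A, Group B, Group B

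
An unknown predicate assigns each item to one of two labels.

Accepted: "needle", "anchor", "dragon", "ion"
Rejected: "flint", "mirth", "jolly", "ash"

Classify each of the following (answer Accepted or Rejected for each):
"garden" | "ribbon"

The simplest hypothesis consistent with all the labels is: has ≥ 2 vowels.
"garden" → 2 vowels → Accepted. "ribbon" → 2 vowels → Accepted.

Accepted, Accepted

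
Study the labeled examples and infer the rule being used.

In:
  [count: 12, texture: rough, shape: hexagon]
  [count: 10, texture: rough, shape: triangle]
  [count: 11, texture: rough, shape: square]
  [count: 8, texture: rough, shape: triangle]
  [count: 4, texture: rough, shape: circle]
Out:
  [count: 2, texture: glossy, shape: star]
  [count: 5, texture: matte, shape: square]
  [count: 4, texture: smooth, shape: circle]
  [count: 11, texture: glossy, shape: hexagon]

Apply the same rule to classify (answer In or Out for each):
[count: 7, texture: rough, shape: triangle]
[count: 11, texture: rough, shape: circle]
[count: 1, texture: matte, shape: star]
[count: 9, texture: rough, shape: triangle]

In, In, Out, In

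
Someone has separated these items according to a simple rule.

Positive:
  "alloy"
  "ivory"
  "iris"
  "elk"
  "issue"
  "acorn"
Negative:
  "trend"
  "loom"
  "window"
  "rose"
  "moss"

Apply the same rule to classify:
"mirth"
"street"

Negative, Negative

One predicate separates the groups cleanly: starts with a vowel.
"mirth": starts with 'm' — fails the rule, so Negative.
"street": starts with 's' — fails the rule, so Negative.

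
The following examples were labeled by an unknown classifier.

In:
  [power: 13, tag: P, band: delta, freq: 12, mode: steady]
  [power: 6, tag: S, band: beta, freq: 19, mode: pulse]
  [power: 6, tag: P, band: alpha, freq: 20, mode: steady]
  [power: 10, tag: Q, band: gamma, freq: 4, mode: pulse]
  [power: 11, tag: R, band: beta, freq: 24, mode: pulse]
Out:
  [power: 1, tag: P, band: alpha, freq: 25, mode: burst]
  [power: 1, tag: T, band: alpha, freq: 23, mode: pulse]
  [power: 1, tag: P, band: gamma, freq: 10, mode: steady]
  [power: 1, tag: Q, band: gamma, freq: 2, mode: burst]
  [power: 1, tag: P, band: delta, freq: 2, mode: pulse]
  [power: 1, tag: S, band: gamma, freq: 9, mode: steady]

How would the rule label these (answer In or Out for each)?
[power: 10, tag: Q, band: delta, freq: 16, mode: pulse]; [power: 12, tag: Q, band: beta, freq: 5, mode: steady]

In, In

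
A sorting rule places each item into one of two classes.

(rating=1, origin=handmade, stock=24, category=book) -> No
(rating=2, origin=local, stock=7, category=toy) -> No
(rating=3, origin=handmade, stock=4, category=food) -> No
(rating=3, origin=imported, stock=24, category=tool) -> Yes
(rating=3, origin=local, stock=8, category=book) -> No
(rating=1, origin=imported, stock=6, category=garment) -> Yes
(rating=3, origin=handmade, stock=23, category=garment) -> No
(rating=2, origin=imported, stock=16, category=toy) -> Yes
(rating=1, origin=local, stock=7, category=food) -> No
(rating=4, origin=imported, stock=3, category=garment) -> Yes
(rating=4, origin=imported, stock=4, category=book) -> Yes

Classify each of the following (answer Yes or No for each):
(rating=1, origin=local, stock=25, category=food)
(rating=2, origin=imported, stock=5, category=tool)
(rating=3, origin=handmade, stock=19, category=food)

No, Yes, No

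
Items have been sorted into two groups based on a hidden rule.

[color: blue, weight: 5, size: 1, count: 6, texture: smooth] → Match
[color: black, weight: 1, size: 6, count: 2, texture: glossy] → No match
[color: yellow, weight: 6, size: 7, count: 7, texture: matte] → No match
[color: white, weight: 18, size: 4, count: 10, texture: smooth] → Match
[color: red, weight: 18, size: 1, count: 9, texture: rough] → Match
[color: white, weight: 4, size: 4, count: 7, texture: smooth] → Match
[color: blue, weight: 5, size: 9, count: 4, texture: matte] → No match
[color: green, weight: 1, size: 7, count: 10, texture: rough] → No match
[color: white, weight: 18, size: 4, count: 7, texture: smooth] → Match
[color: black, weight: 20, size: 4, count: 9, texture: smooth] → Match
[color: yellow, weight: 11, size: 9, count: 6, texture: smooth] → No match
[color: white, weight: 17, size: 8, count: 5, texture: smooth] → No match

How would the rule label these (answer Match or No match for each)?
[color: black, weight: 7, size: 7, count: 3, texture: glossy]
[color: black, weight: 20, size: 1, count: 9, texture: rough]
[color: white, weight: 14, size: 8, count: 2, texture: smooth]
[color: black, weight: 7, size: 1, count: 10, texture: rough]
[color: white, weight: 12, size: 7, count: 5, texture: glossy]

No match, Match, No match, Match, No match

The simplest hypothesis consistent with all the labels is: size ≤ 4.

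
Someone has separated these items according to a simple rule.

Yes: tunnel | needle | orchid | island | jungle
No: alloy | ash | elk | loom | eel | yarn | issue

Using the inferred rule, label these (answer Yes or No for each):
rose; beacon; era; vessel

One predicate separates the groups cleanly: length 6.
rose — length 4, hence No.
beacon — length 6, hence Yes.
era — length 3, hence No.
vessel — length 6, hence Yes.

No, Yes, No, Yes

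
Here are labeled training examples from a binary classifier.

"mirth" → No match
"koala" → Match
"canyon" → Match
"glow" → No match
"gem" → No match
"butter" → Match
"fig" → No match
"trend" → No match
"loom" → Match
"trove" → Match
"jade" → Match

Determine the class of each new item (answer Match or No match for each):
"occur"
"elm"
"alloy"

Match, No match, Match

The simplest hypothesis consistent with all the labels is: has ≥ 2 vowels.
"occur": Match (2 vowels).
"elm": No match (1 vowel).
"alloy": Match (2 vowels).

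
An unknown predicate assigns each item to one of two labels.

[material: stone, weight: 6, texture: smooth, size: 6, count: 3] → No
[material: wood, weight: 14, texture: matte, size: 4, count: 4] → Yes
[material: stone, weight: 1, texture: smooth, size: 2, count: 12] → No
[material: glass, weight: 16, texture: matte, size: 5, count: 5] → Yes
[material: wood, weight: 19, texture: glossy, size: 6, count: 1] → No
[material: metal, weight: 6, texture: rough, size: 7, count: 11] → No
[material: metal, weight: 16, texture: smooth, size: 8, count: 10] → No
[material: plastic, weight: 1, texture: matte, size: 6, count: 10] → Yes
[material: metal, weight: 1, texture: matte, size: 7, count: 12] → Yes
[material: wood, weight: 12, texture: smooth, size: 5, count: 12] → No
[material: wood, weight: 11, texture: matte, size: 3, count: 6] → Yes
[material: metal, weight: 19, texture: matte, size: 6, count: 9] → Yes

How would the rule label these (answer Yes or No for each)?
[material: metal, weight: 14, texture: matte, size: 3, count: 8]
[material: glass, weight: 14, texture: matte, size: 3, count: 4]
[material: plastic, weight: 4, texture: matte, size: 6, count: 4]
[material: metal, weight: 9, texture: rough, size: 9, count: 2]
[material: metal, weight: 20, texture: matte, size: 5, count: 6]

Yes, Yes, Yes, No, Yes

The classifier is using: texture is matte.
[material: metal, weight: 14, texture: matte, size: 3, count: 8]: texture is matte — qualifies, so Yes.
[material: glass, weight: 14, texture: matte, size: 3, count: 4]: texture is matte — qualifies, so Yes.
[material: plastic, weight: 4, texture: matte, size: 6, count: 4]: texture is matte — qualifies, so Yes.
[material: metal, weight: 9, texture: rough, size: 9, count: 2]: texture is rough — lacks this property, so No.
[material: metal, weight: 20, texture: matte, size: 5, count: 6]: texture is matte — qualifies, so Yes.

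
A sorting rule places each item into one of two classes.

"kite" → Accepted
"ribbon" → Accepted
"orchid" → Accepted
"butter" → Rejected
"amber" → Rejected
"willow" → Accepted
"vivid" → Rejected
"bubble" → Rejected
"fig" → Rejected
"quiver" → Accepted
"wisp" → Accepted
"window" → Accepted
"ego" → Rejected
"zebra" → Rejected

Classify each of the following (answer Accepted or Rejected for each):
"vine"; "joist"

The pattern is that an item is 'Accepted' exactly when: even length AND contains 'i'.
"vine" — length 4, has 'i', hence Accepted.
"joist" — length 5, has 'i', hence Rejected.

Accepted, Rejected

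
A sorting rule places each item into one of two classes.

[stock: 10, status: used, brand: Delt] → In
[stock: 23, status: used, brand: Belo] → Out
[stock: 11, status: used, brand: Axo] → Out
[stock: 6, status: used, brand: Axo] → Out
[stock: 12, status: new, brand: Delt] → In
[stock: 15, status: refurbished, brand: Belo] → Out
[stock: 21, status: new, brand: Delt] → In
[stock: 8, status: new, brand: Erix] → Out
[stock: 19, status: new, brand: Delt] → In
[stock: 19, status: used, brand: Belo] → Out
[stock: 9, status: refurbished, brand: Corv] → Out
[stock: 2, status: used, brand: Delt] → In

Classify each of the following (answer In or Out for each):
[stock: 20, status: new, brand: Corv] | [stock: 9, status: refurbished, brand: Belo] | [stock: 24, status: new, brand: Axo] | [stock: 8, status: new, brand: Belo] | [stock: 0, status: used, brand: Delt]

The common property of the 'In' items is: brand is Delt. No 'Out' item has it.
Out: [stock: 20, status: new, brand: Corv], since brand is Corv.
Out: [stock: 9, status: refurbished, brand: Belo], since brand is Belo.
Out: [stock: 24, status: new, brand: Axo], since brand is Axo.
Out: [stock: 8, status: new, brand: Belo], since brand is Belo.
In: [stock: 0, status: used, brand: Delt], since brand is Delt.

Out, Out, Out, Out, In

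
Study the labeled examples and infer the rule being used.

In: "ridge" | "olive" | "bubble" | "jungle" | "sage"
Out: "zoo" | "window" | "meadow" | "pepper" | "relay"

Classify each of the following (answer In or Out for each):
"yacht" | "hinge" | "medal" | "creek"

A rule that fits every label: ends with 'e' — true of each 'In' example, false of each 'Out' one.
"yacht": ends with 't', doesn't qualify → Out.
"hinge": ends with 'e', has this property → In.
"medal": ends with 'l', doesn't qualify → Out.
"creek": ends with 'k', doesn't qualify → Out.

Out, In, Out, Out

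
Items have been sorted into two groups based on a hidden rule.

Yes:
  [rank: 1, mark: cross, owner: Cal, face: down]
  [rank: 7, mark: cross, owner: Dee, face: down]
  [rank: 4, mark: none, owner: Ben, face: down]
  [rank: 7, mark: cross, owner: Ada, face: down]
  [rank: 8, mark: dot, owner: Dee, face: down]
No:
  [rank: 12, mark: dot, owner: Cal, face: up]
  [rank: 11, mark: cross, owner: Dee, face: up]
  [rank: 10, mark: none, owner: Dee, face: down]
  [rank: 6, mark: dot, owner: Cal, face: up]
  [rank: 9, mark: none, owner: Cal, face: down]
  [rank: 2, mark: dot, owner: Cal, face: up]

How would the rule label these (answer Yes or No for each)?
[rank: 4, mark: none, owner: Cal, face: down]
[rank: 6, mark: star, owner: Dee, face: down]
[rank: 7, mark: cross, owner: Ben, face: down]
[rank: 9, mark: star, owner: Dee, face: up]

Yes, Yes, Yes, No

The distinguishing property — face is down AND rank ≤ 8 — holds for all the 'Yes' cases and none of the 'No' cases.
[rank: 4, mark: none, owner: Cal, face: down] → face is down, rank = 4 → Yes. [rank: 6, mark: star, owner: Dee, face: down] → face is down, rank = 6 → Yes. [rank: 7, mark: cross, owner: Ben, face: down] → face is down, rank = 7 → Yes. [rank: 9, mark: star, owner: Dee, face: up] → face is up, rank = 9 → No.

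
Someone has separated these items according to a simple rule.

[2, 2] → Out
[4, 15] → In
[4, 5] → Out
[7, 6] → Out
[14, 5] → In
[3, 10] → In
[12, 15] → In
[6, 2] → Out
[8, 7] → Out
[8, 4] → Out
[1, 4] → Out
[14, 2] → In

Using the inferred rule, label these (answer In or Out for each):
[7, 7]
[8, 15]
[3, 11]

Out, In, In

All 'In' examples share one property — max ≥ 10 — and every 'Out' example lacks it.
[7, 7] → max 7 → Out.
[8, 15] → max 15 → In.
[3, 11] → max 11 → In.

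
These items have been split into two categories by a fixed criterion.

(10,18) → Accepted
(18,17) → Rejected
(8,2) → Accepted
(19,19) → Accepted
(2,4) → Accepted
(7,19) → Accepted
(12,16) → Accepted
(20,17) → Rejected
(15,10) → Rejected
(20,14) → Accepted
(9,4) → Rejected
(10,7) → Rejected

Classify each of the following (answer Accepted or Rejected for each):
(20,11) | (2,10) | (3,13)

Rejected, Accepted, Accepted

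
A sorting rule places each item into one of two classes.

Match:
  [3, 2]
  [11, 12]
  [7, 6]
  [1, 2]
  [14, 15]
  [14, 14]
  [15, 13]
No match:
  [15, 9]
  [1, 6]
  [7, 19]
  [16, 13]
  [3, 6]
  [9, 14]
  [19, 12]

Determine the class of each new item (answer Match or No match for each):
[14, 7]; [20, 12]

No match, No match

The simplest hypothesis consistent with all the labels is: |first − second| ≤ 2.
[14, 7]: No match (|14−7| = 7). [20, 12]: No match (|20−12| = 8).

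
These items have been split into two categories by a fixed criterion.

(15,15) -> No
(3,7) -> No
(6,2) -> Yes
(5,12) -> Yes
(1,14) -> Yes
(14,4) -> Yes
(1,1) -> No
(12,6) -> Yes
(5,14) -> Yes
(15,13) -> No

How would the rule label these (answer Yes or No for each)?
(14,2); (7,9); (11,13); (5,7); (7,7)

Rule: second is even. This holds for each 'Yes' example and fails for each 'No' one.
(14,2) → second 2 → Yes. (7,9) → second 9 → No. (11,13) → second 13 → No. (5,7) → second 7 → No. (7,7) → second 7 → No.

Yes, No, No, No, No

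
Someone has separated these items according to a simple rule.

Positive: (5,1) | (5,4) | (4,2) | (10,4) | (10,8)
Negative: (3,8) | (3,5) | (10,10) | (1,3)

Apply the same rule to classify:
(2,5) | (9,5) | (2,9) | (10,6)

Negative, Positive, Negative, Positive

Rule: first > second. This holds for each 'Positive' example and fails for each 'Negative' one.
(2,5) — 2 < 5, hence Negative. (9,5) — 9 > 5, hence Positive. (2,9) — 2 < 9, hence Negative. (10,6) — 10 > 6, hence Positive.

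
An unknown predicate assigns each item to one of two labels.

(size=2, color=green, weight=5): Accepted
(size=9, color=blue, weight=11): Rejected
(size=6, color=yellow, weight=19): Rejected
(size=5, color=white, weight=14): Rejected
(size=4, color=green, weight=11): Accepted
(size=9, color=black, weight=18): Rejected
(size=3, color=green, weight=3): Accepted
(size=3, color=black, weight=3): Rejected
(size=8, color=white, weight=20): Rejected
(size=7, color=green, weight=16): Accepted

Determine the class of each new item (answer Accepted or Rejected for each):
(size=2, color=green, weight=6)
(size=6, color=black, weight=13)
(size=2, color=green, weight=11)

Accepted, Rejected, Accepted

A rule that fits every label: color is green — true of each 'Accepted' example, false of each 'Rejected' one.
(size=2, color=green, weight=6): Accepted (color is green).
(size=6, color=black, weight=13): Rejected (color is black).
(size=2, color=green, weight=11): Accepted (color is green).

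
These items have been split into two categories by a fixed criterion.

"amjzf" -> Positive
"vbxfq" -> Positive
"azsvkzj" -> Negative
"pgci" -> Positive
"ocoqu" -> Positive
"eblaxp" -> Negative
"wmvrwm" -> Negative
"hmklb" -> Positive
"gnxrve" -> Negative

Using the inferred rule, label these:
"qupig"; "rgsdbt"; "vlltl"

'Positive' ⟺ length ≤ 5.
"qupig": length 5, passes → Positive.
"rgsdbt": length 6, does not pass → Negative.
"vlltl": length 5, passes → Positive.

Positive, Negative, Positive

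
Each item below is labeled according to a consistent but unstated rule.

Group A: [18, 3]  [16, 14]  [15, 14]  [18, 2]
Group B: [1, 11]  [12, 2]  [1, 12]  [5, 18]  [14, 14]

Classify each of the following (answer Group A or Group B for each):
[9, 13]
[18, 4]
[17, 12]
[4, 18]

Group B, Group A, Group A, Group B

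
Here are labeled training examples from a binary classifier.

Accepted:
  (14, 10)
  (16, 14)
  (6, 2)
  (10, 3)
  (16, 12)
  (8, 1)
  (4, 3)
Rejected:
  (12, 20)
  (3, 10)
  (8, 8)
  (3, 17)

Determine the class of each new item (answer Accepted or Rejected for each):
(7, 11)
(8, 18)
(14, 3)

One predicate separates the groups cleanly: first > second.

Rejected, Rejected, Accepted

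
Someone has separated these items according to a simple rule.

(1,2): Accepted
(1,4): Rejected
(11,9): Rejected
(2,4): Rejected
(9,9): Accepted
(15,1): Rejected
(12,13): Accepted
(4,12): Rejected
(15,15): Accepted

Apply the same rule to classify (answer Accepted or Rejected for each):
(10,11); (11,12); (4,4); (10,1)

One predicate separates the groups cleanly: |first − second| ≤ 1.

Accepted, Accepted, Accepted, Rejected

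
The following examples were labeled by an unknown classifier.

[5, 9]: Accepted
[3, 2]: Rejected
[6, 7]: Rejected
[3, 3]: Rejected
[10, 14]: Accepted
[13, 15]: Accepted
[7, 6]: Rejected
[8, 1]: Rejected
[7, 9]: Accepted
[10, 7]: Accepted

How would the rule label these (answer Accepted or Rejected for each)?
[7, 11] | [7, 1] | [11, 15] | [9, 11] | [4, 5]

Rule: sum ≥ 14. This holds for each 'Accepted' example and fails for each 'Rejected' one.
[7, 11] → 7+11 = 18 → Accepted. [7, 1] → 7+1 = 8 → Rejected. [11, 15] → 11+15 = 26 → Accepted. [9, 11] → 9+11 = 20 → Accepted. [4, 5] → 4+5 = 9 → Rejected.

Accepted, Rejected, Accepted, Accepted, Rejected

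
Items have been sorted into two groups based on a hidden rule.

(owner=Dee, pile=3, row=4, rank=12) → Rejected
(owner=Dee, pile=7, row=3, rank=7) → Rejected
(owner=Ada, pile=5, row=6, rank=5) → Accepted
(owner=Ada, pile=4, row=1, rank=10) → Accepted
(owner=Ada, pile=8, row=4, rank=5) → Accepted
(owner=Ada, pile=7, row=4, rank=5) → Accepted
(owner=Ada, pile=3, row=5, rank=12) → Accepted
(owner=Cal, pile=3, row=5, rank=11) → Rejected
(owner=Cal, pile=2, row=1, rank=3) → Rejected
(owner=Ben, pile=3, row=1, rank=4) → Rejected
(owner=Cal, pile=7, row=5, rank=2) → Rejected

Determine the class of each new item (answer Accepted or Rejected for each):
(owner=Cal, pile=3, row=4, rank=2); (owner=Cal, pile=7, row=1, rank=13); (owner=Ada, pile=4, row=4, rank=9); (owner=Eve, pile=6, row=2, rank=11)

The common property of the 'Accepted' items is: owner is Ada. No 'Rejected' item has it.
Rejected: (owner=Cal, pile=3, row=4, rank=2), since owner is Cal. Rejected: (owner=Cal, pile=7, row=1, rank=13), since owner is Cal. Accepted: (owner=Ada, pile=4, row=4, rank=9), since owner is Ada. Rejected: (owner=Eve, pile=6, row=2, rank=11), since owner is Eve.

Rejected, Rejected, Accepted, Rejected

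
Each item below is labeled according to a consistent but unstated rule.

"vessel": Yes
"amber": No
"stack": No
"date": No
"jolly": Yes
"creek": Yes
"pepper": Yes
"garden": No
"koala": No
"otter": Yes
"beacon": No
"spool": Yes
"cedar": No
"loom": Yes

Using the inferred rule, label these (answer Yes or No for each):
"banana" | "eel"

No, Yes

Rule: has a double letter. This holds for each 'Yes' example and fails for each 'No' one.
"banana": no doubled letter, does not fit → No.
"eel": 'ee' doubled, satisfies this → Yes.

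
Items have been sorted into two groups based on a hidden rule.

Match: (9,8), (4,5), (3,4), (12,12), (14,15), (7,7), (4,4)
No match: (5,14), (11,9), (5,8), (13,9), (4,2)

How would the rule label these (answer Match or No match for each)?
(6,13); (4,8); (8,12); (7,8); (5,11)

No match, No match, No match, Match, No match

One predicate separates the groups cleanly: |first − second| ≤ 1.
(6,13): |6−13| = 7 — does not satisfy this, so No match.
(4,8): |4−8| = 4 — does not satisfy this, so No match.
(8,12): |8−12| = 4 — does not satisfy this, so No match.
(7,8): |7−8| = 1 — passes, so Match.
(5,11): |5−11| = 6 — does not satisfy this, so No match.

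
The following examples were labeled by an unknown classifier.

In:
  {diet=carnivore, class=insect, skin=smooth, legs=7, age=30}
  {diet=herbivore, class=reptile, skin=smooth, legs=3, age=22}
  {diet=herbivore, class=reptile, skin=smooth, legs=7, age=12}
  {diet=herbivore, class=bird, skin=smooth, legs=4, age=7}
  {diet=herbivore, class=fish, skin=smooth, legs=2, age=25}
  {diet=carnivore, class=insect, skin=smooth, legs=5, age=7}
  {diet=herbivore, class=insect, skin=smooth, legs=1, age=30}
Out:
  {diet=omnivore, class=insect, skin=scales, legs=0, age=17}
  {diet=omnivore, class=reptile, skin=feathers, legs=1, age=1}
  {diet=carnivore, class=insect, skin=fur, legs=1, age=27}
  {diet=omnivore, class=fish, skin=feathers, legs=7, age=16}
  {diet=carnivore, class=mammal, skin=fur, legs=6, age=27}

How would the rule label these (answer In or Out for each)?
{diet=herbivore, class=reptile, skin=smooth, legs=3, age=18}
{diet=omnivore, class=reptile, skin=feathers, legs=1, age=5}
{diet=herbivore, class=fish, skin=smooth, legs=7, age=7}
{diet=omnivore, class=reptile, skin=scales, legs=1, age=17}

In, Out, In, Out

One predicate separates the groups cleanly: skin is smooth.
{diet=herbivore, class=reptile, skin=smooth, legs=3, age=18}: skin is smooth, fits → In. {diet=omnivore, class=reptile, skin=feathers, legs=1, age=5}: skin is feathers, fails this test → Out. {diet=herbivore, class=fish, skin=smooth, legs=7, age=7}: skin is smooth, fits → In. {diet=omnivore, class=reptile, skin=scales, legs=1, age=17}: skin is scales, fails this test → Out.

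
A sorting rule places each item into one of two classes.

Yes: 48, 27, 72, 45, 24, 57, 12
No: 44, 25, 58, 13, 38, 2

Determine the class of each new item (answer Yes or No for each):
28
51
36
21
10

No, Yes, Yes, Yes, No

A rule that fits every label: multiple of 3 — true of each 'Yes' example, false of each 'No' one.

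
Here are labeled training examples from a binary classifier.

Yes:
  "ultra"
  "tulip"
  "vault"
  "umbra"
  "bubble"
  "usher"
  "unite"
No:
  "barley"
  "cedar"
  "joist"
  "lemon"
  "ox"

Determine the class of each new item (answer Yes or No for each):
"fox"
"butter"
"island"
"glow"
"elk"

No, Yes, No, No, No

One predicate separates the groups cleanly: contains 'u'.
"fox" → no 'u' → No.
"butter" → has 'u' → Yes.
"island" → no 'u' → No.
"glow" → no 'u' → No.
"elk" → no 'u' → No.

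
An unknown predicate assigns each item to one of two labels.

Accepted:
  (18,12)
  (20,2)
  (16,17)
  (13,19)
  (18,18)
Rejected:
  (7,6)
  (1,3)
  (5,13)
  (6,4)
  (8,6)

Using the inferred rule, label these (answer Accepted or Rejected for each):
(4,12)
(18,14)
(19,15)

Rejected, Accepted, Accepted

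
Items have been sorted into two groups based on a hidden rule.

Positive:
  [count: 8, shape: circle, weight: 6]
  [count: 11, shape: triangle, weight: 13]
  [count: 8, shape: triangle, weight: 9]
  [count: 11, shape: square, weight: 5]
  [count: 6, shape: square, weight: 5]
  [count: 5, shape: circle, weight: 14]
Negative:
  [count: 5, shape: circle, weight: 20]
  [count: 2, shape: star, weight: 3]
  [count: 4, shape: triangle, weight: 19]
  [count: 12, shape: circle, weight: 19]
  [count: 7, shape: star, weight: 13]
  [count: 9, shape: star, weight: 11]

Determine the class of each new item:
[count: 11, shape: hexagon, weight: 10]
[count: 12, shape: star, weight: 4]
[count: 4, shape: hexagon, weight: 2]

Positive, Negative, Positive

The simplest hypothesis consistent with all the labels is: shape is not star AND weight ≤ 14.
Positive: [count: 11, shape: hexagon, weight: 10], since shape is hexagon, weight = 10.
Negative: [count: 12, shape: star, weight: 4], since shape is star, weight = 4.
Positive: [count: 4, shape: hexagon, weight: 2], since shape is hexagon, weight = 2.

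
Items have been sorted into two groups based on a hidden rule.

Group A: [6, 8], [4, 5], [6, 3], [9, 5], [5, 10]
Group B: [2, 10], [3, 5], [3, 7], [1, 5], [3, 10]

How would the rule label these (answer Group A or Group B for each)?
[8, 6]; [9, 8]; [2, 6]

Group A, Group A, Group B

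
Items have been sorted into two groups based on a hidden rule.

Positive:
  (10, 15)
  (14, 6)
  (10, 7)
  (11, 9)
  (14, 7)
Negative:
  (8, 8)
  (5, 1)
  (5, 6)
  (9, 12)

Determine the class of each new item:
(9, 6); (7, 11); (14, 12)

Every 'Positive' example satisfies: first ≥ 10. None of the 'Negative' examples do.
(9, 6): Negative (first 9). (7, 11): Negative (first 7). (14, 12): Positive (first 14).

Negative, Negative, Positive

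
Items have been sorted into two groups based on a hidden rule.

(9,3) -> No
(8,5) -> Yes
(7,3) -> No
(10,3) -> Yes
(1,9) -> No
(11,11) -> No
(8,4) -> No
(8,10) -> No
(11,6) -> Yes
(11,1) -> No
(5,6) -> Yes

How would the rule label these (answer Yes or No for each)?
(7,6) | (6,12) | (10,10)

Yes, No, No

The common property of the 'Yes' items is: sum is odd. No 'No' item has it.
(7,6): 7+6 = 13 — has this property, so Yes.
(6,12): 6+12 = 18 — doesn't match, so No.
(10,10): 10+10 = 20 — doesn't match, so No.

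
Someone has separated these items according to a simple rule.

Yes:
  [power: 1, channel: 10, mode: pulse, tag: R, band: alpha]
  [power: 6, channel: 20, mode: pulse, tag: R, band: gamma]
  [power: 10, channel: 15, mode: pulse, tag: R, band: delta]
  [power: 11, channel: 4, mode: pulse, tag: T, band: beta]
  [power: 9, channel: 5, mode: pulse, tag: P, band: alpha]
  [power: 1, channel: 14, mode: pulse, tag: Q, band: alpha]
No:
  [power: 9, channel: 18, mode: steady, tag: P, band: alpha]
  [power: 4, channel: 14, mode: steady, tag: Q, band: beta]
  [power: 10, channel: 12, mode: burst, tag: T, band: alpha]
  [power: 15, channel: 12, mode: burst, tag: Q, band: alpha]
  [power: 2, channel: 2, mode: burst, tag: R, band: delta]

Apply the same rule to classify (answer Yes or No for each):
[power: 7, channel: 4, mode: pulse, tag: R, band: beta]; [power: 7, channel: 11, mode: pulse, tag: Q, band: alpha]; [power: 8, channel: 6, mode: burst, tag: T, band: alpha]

The classifier is using: mode is pulse.

Yes, Yes, No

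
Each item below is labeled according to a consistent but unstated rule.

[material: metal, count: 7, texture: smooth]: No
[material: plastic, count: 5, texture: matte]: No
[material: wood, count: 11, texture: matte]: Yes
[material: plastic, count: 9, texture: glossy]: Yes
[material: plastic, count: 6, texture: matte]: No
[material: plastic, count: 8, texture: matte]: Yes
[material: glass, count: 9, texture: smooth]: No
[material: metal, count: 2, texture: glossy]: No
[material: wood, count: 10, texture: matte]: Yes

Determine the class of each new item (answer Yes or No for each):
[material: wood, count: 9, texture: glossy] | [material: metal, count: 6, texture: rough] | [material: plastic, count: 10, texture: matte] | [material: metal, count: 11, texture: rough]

Yes, No, Yes, Yes

A rule that fits every label: material is not glass AND count ≥ 8 — true of each 'Yes' example, false of each 'No' one.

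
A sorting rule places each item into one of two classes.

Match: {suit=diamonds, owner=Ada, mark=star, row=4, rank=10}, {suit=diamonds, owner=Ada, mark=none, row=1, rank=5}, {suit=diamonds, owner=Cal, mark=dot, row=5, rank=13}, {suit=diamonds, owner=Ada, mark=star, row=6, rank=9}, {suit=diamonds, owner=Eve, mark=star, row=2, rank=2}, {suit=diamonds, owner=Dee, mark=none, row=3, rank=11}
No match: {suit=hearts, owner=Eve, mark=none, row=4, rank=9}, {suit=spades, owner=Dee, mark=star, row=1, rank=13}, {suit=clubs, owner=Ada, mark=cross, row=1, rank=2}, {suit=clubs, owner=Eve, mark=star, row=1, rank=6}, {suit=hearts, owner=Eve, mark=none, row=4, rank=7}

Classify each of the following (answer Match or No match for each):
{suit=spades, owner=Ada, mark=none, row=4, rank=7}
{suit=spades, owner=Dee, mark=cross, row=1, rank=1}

Comparing the two groups points to one rule — suit is diamonds.

No match, No match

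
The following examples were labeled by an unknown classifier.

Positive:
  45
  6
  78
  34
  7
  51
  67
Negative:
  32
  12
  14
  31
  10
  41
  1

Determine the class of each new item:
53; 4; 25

Positive, Negative, Positive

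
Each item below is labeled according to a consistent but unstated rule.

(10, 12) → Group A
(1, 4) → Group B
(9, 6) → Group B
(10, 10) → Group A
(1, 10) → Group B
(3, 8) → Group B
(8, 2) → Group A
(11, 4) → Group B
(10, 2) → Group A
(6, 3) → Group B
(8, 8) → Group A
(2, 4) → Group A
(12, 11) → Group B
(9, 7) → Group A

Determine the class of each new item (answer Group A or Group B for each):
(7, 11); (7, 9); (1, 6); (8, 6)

Group A, Group A, Group B, Group A

The common property of the 'Group A' items is: sum is even. No 'Group B' item has it.
(7, 11): 7+11 = 18 — matches, so Group A. (7, 9): 7+9 = 16 — matches, so Group A. (1, 6): 1+6 = 7 — does not satisfy this, so Group B. (8, 6): 8+6 = 14 — matches, so Group A.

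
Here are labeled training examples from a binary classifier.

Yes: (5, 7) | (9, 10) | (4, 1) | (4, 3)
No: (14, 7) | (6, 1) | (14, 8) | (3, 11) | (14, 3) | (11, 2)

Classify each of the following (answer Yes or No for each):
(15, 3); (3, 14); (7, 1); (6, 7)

No, No, No, Yes

'Yes' ⟺ |first − second| ≤ 3.
(15, 3) — |15−3| = 12, hence No. (3, 14) — |3−14| = 11, hence No. (7, 1) — |7−1| = 6, hence No. (6, 7) — |6−7| = 1, hence Yes.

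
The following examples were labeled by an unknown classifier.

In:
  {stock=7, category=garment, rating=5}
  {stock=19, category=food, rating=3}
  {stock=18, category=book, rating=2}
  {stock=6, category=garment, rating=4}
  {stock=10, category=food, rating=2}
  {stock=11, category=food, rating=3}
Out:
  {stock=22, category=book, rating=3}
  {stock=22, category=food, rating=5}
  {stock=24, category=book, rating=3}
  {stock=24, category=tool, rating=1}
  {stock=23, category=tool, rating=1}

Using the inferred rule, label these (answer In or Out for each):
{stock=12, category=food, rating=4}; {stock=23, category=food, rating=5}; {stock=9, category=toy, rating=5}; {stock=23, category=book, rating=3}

In, Out, In, Out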